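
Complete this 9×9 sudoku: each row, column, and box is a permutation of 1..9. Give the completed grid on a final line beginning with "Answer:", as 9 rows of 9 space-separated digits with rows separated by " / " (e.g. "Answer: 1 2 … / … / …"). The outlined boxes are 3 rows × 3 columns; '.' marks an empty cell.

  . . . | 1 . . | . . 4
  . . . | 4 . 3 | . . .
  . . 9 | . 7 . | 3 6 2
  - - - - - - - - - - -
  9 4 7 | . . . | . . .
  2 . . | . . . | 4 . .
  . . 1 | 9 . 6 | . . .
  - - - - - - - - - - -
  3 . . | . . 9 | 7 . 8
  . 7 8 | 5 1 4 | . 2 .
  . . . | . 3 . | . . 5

Step 1. [r3c4∈{8}] only 8 remains possible at r3c4. So r3c4=8.
Step 2. [r8c1∈{6}] nothing but 6 survives at r8c1. So r8c1=6.
Step 3. [r3c6∈{5}] nothing but 5 survives at r3c6. So r3c6=5.
Step 4. [r1c6∈{2}] r1c6's peers cover all but 2 ⇒ r1c6=2.
Step 5. [r3c2∈{1}] nothing but 1 survives at r3c2, so r3c2=1.
Step 6. [r7c8∈{1,4}] in row 7, 1 fits only at r7c8, so r7c8=1.
Step 7. [r8c7∈{9}] only 9 remains possible at r8c7. So r8c7=9.
Step 8. [r7c3∈{2,4,5}] row 7 places 4 nowhere but r7c3. So r7c3=4.
Step 9. [r7c2∈{2,5}] row 7 places 5 nowhere but r7c2. So r7c2=5.
Step 10. [r9c6∈{7,8}] in row 9, 8 fits only at r9c6, so r9c6=8.
Step 11. [r5c6∈{1,7}] col 6 places 7 nowhere but r5c6. So r5c6=7.
Step 12. [r5c9∈{1,3,6,9}] r5c9 is the only open cell in row 5 admitting 1 ⇒ r5c9=1.
Step 13. [r5c8∈{3,5,8,9}] across row 5, 9 lands solely at r5c8. So r5c8=9.
Step 14. [r5c4∈{3}] r5c4 is down to just 3, so r5c4=3.
Step 15. [r4c4∈{2}] r4c4 has the single candidate 2. So r4c4=2.
Step 16. [r6c2∈{3,8}] r6c2 is the only open cell in box 4 admitting 3. So r6c2=3.
Step 17. [r4c8∈{3,5,8}] in col 8, 3 fits only at r4c8, so r4c8=3.
Step 18. [r6c9∈{7}] r6c9 is down to just 7, so r6c9=7.
Step 19. [r9c3∈{2}] r9c3's peers cover all but 2, so r9c3=2.
Step 20. [r1c3∈{3,5,6}] r1c3 is the only open cell in row 1 admitting 3, so r1c3=3.
Step 21. [r1c5∈{6,9}] across row 1, 9 lands solely at r1c5 ⇒ r1c5=9.
Step 22. [r1c2∈{6,8}] 6 has one home in row 1: r1c2. So r1c2=6.
Step 23. [r2c3∈{5}] only 5 remains possible at r2c3 ⇒ r2c3=5.
Step 24. [r6c1∈{5,8}] 5 has one home in col 1: r6c1, so r6c1=5.
Step 25. [r6c8∈{8}] only 8 remains possible at r6c8. So r6c8=8.
Step 26. [r4c7∈{5,6}] in box 6, 5 fits only at r4c7 ⇒ r4c7=5.
Step 27. [r5c2∈{8}] only 8 remains possible at r5c2, so r5c2=8.
Step 28. [r2c8∈{7}] r2c8 has the single candidate 7. So r2c8=7.
Step 29. [r2c1∈{8}] nothing but 8 survives at r2c1 ⇒ r2c1=8.
Step 30. [r7c4∈{6}] r7c4 is down to just 6, so r7c4=6.
Step 31. [r1c8∈{5}] r1c8's peers cover all but 5, so r1c8=5.
Step 32. [r9c4∈{7}] only 7 remains possible at r9c4, so r9c4=7.
Step 33. [r9c7∈{6}] only 6 remains possible at r9c7, so r9c7=6.
Step 34. [r5c5∈{5}] r5c5's peers cover all but 5, so r5c5=5.
Step 35. [r2c2∈{2}] r2c2's peers cover all but 2 ⇒ r2c2=2.
Step 36. [r6c7∈{2}] nothing but 2 survives at r6c7, so r6c7=2.
Step 37. [r4c5∈{8}] r4c5 has the single candidate 8 ⇒ r4c5=8.
Step 38. [r9c2∈{9}] r9c2's peers cover all but 9, so r9c2=9.
Step 39. [r3c1∈{4}] r3c1's peers cover all but 4 ⇒ r3c1=4.
Step 40. [r8c9∈{3}] only 3 remains possible at r8c9, so r8c9=3.
Step 41. [r9c8∈{4}] only 4 remains possible at r9c8 ⇒ r9c8=4.
Step 42. [r7c5∈{2}] r7c5 has the single candidate 2. So r7c5=2.
Step 43. [r1c7∈{8}] only 8 remains possible at r1c7. So r1c7=8.
Step 44. [r5c3∈{6}] r5c3 has the single candidate 6 ⇒ r5c3=6.
Step 45. [r4c9∈{6}] only 6 remains possible at r4c9, so r4c9=6.
Step 46. [r2c5∈{6}] only 6 remains possible at r2c5. So r2c5=6.
Step 47. [r4c6∈{1}] r4c6's peers cover all but 1, so r4c6=1.
Step 48. [r9c1∈{1}] r9c1's peers cover all but 1, so r9c1=1.
Step 49. [r6c5∈{4}] r6c5 is down to just 4. So r6c5=4.
Step 50. [r2c7∈{1}] only 1 remains possible at r2c7 ⇒ r2c7=1.
Step 51. [r1c1∈{7}] r1c1 is down to just 7 ⇒ r1c1=7.
Step 52. [r2c9∈{9}] r2c9's peers cover all but 9 ⇒ r2c9=9.

Answer: 7 6 3 1 9 2 8 5 4 / 8 2 5 4 6 3 1 7 9 / 4 1 9 8 7 5 3 6 2 / 9 4 7 2 8 1 5 3 6 / 2 8 6 3 5 7 4 9 1 / 5 3 1 9 4 6 2 8 7 / 3 5 4 6 2 9 7 1 8 / 6 7 8 5 1 4 9 2 3 / 1 9 2 7 3 8 6 4 5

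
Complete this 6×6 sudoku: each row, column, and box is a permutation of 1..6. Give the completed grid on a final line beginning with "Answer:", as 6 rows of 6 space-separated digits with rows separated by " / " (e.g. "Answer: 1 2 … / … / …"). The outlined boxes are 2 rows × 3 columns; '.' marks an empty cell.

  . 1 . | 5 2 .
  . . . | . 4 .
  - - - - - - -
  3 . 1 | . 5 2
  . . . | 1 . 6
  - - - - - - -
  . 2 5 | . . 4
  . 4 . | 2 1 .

Step 1. [r2c2∈{3,5,6}] r2c2 is the only open cell in col 2 admitting 3. So r2c2=3.
Step 2. [r6c1∈{6}] nothing but 6 survives at r6c1. So r6c1=6.
Step 3. [r5c4∈{3,6}] r5c4 is the only open cell in col 4 admitting 3. So r5c4=3.
Step 4. [r1c3∈{4,6}] in row 1, 6 fits only at r1c3, so r1c3=6.
Step 5. [r4c3∈{2,4}] col 3 places 4 nowhere but r4c3 ⇒ r4c3=4.
Step 6. [r4c1∈{2,5}] row 4 places 2 nowhere but r4c1. So r4c1=2.
Step 7. [r1c1∈{4}] r1c1's peers cover all but 4. So r1c1=4.
Step 8. [r2c1∈{5}] nothing but 5 survives at r2c1, so r2c1=5.
Step 9. [r4c5∈{3}] r4c5 is down to just 3. So r4c5=3.
Step 10. [r5c5∈{6}] r5c5's peers cover all but 6 ⇒ r5c5=6.
Step 11. [r6c6∈{5}] r6c6's peers cover all but 5 ⇒ r6c6=5.
Step 12. [r4c2∈{5}] r4c2 is down to just 5 ⇒ r4c2=5.
Step 13. [r2c4∈{6}] nothing but 6 survives at r2c4 ⇒ r2c4=6.
Step 14. [r3c4∈{4}] only 4 remains possible at r3c4, so r3c4=4.
Step 15. [r1c6∈{3}] r1c6 has the single candidate 3, so r1c6=3.
Step 16. [r5c1∈{1}] r5c1's peers cover all but 1, so r5c1=1.
Step 17. [r2c3∈{2}] r2c3's peers cover all but 2. So r2c3=2.
Step 18. [r3c2∈{6}] r3c2 has the single candidate 6 ⇒ r3c2=6.
Step 19. [r6c3∈{3}] nothing but 3 survives at r6c3 ⇒ r6c3=3.
Step 20. [r2c6∈{1}] only 1 remains possible at r2c6 ⇒ r2c6=1.

Answer: 4 1 6 5 2 3 / 5 3 2 6 4 1 / 3 6 1 4 5 2 / 2 5 4 1 3 6 / 1 2 5 3 6 4 / 6 4 3 2 1 5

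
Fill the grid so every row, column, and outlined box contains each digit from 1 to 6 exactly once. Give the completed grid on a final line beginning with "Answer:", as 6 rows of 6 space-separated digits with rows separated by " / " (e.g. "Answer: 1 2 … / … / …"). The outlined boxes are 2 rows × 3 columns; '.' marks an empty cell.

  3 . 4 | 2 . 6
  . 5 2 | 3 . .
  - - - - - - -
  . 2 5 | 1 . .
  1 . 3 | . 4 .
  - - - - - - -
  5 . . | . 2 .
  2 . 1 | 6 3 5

Step 1. [r4c2∈{6}] r4c2 is down to just 6 ⇒ r4c2=6.
Step 2. [r5c6∈{1,4}] r5c6 is the only open cell in row 5 admitting 1, so r5c6=1.
Step 3. [r1c2∈{1}] r1c2's peers cover all but 1, so r1c2=1.
Step 4. [r5c2∈{3,4}] r5c2 is the only open cell in row 5 admitting 3, so r5c2=3.
Step 5. [r6c2∈{4}] only 4 remains possible at r6c2. So r6c2=4.
Step 6. [r5c4∈{4}] r5c4 is down to just 4. So r5c4=4.
Step 7. [r4c4∈{5}] r4c4's peers cover all but 5. So r4c4=5.
Step 8. [r3c5∈{6}] nothing but 6 survives at r3c5 ⇒ r3c5=6.
Step 9. [r3c1∈{4}] only 4 remains possible at r3c1 ⇒ r3c1=4.
Step 10. [r3c6∈{3}] only 3 remains possible at r3c6. So r3c6=3.
Step 11. [r1c5∈{5}] r1c5 is down to just 5 ⇒ r1c5=5.
Step 12. [r5c3∈{6}] only 6 remains possible at r5c3, so r5c3=6.
Step 13. [r2c5∈{1}] r2c5 is down to just 1, so r2c5=1.
Step 14. [r4c6∈{2}] nothing but 2 survives at r4c6, so r4c6=2.
Step 15. [r2c1∈{6}] nothing but 6 survives at r2c1 ⇒ r2c1=6.
Step 16. [r2c6∈{4}] only 4 remains possible at r2c6 ⇒ r2c6=4.

Answer: 3 1 4 2 5 6 / 6 5 2 3 1 4 / 4 2 5 1 6 3 / 1 6 3 5 4 2 / 5 3 6 4 2 1 / 2 4 1 6 3 5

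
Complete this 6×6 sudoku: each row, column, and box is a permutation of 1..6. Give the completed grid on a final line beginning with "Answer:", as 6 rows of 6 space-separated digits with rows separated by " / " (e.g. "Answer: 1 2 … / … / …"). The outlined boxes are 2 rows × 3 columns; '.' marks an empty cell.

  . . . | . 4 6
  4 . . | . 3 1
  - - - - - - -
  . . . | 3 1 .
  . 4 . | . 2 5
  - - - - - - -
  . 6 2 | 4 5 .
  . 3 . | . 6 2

Step 1. [r1c2∈{1,2,5}] across col 2, 1 lands solely at r1c2, so r1c2=1.
Step 2. [r2c3∈{5,6}] row 2 places 6 nowhere but r2c3. So r2c3=6.
Step 3. [r3c3∈{5}] r3c3's peers cover all but 5, so r3c3=5.
Step 4. [r5c1∈{1}] r5c1 is down to just 1. So r5c1=1.
Step 5. [r2c2∈{2,5}] r2c2 is the only open cell in col 2 admitting 5 ⇒ r2c2=5.
Step 6. [r1c1∈{2,3}] box 1 places 2 nowhere but r1c1 ⇒ r1c1=2.
Step 7. [r4c1∈{3,6}] across col 1, 3 lands solely at r4c1, so r4c1=3.
Step 8. [r4c3∈{1}] r4c3 has the single candidate 1 ⇒ r4c3=1.
Step 9. [r5c6∈{3}] r5c6 is down to just 3. So r5c6=3.
Step 10. [r6c4∈{1}] r6c4 has the single candidate 1 ⇒ r6c4=1.
Step 11. [r6c3∈{4}] r6c3's peers cover all but 4. So r6c3=4.
Step 12. [r1c3∈{3}] nothing but 3 survives at r1c3 ⇒ r1c3=3.
Step 13. [r4c4∈{6}] r4c4 is down to just 6. So r4c4=6.
Step 14. [r3c6∈{4}] r3c6 has the single candidate 4 ⇒ r3c6=4.
Step 15. [r1c4∈{5}] r1c4 is down to just 5 ⇒ r1c4=5.
Step 16. [r2c4∈{2}] nothing but 2 survives at r2c4. So r2c4=2.
Step 17. [r3c2∈{2}] r3c2's peers cover all but 2. So r3c2=2.
Step 18. [r6c1∈{5}] only 5 remains possible at r6c1 ⇒ r6c1=5.
Step 19. [r3c1∈{6}] nothing but 6 survives at r3c1. So r3c1=6.

Answer: 2 1 3 5 4 6 / 4 5 6 2 3 1 / 6 2 5 3 1 4 / 3 4 1 6 2 5 / 1 6 2 4 5 3 / 5 3 4 1 6 2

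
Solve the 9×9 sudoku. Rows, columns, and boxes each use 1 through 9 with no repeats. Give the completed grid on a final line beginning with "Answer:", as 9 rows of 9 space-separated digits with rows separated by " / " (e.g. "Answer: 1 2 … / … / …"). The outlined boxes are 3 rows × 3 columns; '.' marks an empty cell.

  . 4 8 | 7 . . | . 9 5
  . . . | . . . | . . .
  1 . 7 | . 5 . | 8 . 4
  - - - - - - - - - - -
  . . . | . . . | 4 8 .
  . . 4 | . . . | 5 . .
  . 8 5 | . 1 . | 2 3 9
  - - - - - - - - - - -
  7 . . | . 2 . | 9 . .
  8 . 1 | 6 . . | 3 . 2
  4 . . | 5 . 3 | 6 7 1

Step 1. [r6c1∈{6}] only 6 remains possible at r6c1. So r6c1=6.
Step 2. [r2c9∈{3,6,7}] 3 has one home in col 9: r2c9, so r2c9=3.
Step 3. [r6c6∈{4,7}] 7 has one home in row 6: r6c6, so r6c6=7.
Step 4. [r4c2∈{1,2,3,7,9}] row 4 places 1 nowhere but r4c2 ⇒ r4c2=1.
Step 5. [r9c5∈{8,9}] r9c5 is the only open cell in row 9 admitting 8. So r9c5=8.
Step 6. [r5c2∈{2,3,7,9}] across col 2, 7 lands solely at r5c2. So r5c2=7.
Step 7. [r5c9∈{6}] nothing but 6 survives at r5c9, so r5c9=6.
Step 8. [r4c6∈{2,5,6,9}] across row 4, 5 lands solely at r4c6. So r4c6=5.
Step 9. [r4c5∈{3,6,9}] in row 4, 6 fits only at r4c5. So r4c5=6.
Step 10. [r1c6∈{1,2,6}] across row 1, 6 lands solely at r1c6, so r1c6=6.
Step 11. [r1c1∈{2,3}] 2 has one home in row 1: r1c1, so r1c1=2.
Step 12. [r4c3∈{2,3,9}] r4c3 is the only open cell in box 4 admitting 2 ⇒ r4c3=2.
Step 13. [r3c2∈{3,6,9}] 3 has one home in box 1: r3c2 ⇒ r3c2=3.
Step 14. [r9c3∈{9}] r9c3 is down to just 9 ⇒ r9c3=9.
Step 15. [r2c2∈{5,6,9}] across col 2, 9 lands solely at r2c2, so r2c2=9.
Step 16. [r2c5∈{4}] r2c5 has the single candidate 4 ⇒ r2c5=4.
Step 17. [r8c2∈{5}] nothing but 5 survives at r8c2. So r8c2=5.
Step 18. [r3c8∈{2,6}] r3c8 is the only open cell in row 3 admitting 6, so r3c8=6.
Step 19. [r2c8∈{1,2}] r2c8 is the only open cell in col 8 admitting 2 ⇒ r2c8=2.
Step 20. [r8c8∈{4}] only 4 remains possible at r8c8 ⇒ r8c8=4.
Step 21. [r8c6∈{9}] only 9 remains possible at r8c6, so r8c6=9.
Step 22. [r5c5∈{3,9}] 9 has one home in col 5: r5c5 ⇒ r5c5=9.
Step 23. [r5c1∈{3}] r5c1's peers cover all but 3 ⇒ r5c1=3.
Step 24. [r3c6∈{2}] r3c6 has the single candidate 2 ⇒ r3c6=2.
Step 25. [r5c6∈{8}] r5c6's peers cover all but 8, so r5c6=8.
Step 26. [r2c6∈{1}] r2c6's peers cover all but 1. So r2c6=1.
Step 27. [r7c4∈{1,4}] across row 7, 1 lands solely at r7c4 ⇒ r7c4=1.
Step 28. [r2c3∈{6}] only 6 remains possible at r2c3. So r2c3=6.
Step 29. [r8c5∈{7}] r8c5 is down to just 7, so r8c5=7.
Step 30. [r7c6∈{4}] nothing but 4 survives at r7c6 ⇒ r7c6=4.
Step 31. [r5c8∈{1}] only 1 remains possible at r5c8. So r5c8=1.
Step 32. [r3c4∈{9}] r3c4 is down to just 9, so r3c4=9.
Step 33. [r9c2∈{2}] r9c2 is down to just 2. So r9c2=2.
Step 34. [r7c8∈{5}] only 5 remains possible at r7c8 ⇒ r7c8=5.
Step 35. [r6c4∈{4}] r6c4's peers cover all but 4. So r6c4=4.
Step 36. [r2c4∈{8}] only 8 remains possible at r2c4. So r2c4=8.
Step 37. [r7c3∈{3}] r7c3 has the single candidate 3. So r7c3=3.
Step 38. [r4c9∈{7}] only 7 remains possible at r4c9. So r4c9=7.
Step 39. [r4c1∈{9}] r4c1's peers cover all but 9 ⇒ r4c1=9.
Step 40. [r7c9∈{8}] only 8 remains possible at r7c9, so r7c9=8.
Step 41. [r5c4∈{2}] r5c4 is down to just 2. So r5c4=2.
Step 42. [r1c5∈{3}] r1c5's peers cover all but 3 ⇒ r1c5=3.
Step 43. [r7c2∈{6}] nothing but 6 survives at r7c2 ⇒ r7c2=6.
Step 44. [r4c4∈{3}] only 3 remains possible at r4c4, so r4c4=3.
Step 45. [r1c7∈{1}] nothing but 1 survives at r1c7. So r1c7=1.
Step 46. [r2c7∈{7}] r2c7's peers cover all but 7 ⇒ r2c7=7.
Step 47. [r2c1∈{5}] r2c1 has the single candidate 5. So r2c1=5.

Answer: 2 4 8 7 3 6 1 9 5 / 5 9 6 8 4 1 7 2 3 / 1 3 7 9 5 2 8 6 4 / 9 1 2 3 6 5 4 8 7 / 3 7 4 2 9 8 5 1 6 / 6 8 5 4 1 7 2 3 9 / 7 6 3 1 2 4 9 5 8 / 8 5 1 6 7 9 3 4 2 / 4 2 9 5 8 3 6 7 1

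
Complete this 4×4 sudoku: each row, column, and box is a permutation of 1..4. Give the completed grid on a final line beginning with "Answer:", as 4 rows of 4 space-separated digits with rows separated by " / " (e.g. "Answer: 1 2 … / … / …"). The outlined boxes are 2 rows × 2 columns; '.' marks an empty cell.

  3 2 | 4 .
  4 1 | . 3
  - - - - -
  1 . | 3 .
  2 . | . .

Step 1. [r3c2∈{4}] only 4 remains possible at r3c2. So r3c2=4.
Step 2. [r1c4∈{1}] nothing but 1 survives at r1c4, so r1c4=1.
Step 3. [r2c3∈{2}] r2c3's peers cover all but 2, so r2c3=2.
Step 4. [r4c2∈{3}] nothing but 3 survives at r4c2, so r4c2=3.
Step 5. [r4c3∈{1}] only 1 remains possible at r4c3. So r4c3=1.
Step 6. [r3c4∈{2}] only 2 remains possible at r3c4 ⇒ r3c4=2.
Step 7. [r4c4∈{4}] nothing but 4 survives at r4c4 ⇒ r4c4=4.

Answer: 3 2 4 1 / 4 1 2 3 / 1 4 3 2 / 2 3 1 4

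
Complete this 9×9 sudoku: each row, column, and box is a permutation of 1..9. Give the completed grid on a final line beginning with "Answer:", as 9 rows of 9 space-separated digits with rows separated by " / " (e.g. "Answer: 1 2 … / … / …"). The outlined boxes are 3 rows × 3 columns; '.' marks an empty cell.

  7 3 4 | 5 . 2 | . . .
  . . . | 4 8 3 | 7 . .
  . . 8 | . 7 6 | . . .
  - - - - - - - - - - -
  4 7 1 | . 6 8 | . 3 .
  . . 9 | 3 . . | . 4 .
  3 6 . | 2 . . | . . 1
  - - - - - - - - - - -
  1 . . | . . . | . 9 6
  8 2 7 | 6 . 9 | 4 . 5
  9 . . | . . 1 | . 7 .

Step 1. [r6c3∈{5}] only 5 remains possible at r6c3 ⇒ r6c3=5.
Step 2. [r2c3∈{2,6}] across col 3, 2 lands solely at r2c3 ⇒ r2c3=2.
Step 3. [r2c9∈{9}] only 9 remains possible at r2c9, so r2c9=9.
Step 4. [r4c9∈{2}] only 2 remains possible at r4c9 ⇒ r4c9=2.
Step 5. [r3c1∈{5}] only 5 remains possible at r3c1, so r3c1=5.
Step 6. [r3c4∈{1,9}] 1 has one home in col 4: r3c4 ⇒ r3c4=1.
Step 7. [r1c7∈{1,6,8}] r1c7 is the only open cell in col 7 admitting 1, so r1c7=1.
Step 8. [r6c8∈{8}] r6c8 is down to just 8. So r6c8=8.
Step 9. [r9c4∈{8}] r9c4 is down to just 8, so r9c4=8.
Step 10. [r9c9∈{3}] only 3 remains possible at r9c9, so r9c9=3.
Step 11. [r6c6∈{4,7}] 7 has one home in row 6: r6c6. So r6c6=7.
Step 12. [r7c6∈{4,5}] r7c6 is the only open cell in col 6 admitting 4 ⇒ r7c6=4.
Step 13. [r9c7∈{2}] nothing but 2 survives at r9c7, so r9c7=2.
Step 14. [r9c5∈{5}] r9c5 has the single candidate 5, so r9c5=5.
Step 15. [r4c7∈{5,9}] row 4 places 5 nowhere but r4c7. So r4c7=5.
Step 16. [r1c8∈{6}] only 6 remains possible at r1c8 ⇒ r1c8=6.
Step 17. [r7c5∈{2,3}] across row 7, 2 lands solely at r7c5 ⇒ r7c5=2.
Step 18. [r1c5∈{9}] nothing but 9 survives at r1c5. So r1c5=9.
Step 19. [r7c3∈{3}] only 3 remains possible at r7c3 ⇒ r7c3=3.
Step 20. [r3c7∈{3}] r3c7's peers cover all but 3 ⇒ r3c7=3.
Step 21. [r5c2∈{8}] r5c2 has the single candidate 8, so r5c2=8.
Step 22. [r5c5∈{1}] r5c5's peers cover all but 1. So r5c5=1.
Step 23. [r1c9∈{8}] only 8 remains possible at r1c9 ⇒ r1c9=8.
Step 24. [r6c5∈{4}] r6c5 has the single candidate 4, so r6c5=4.
Step 25. [r3c9∈{4}] r3c9's peers cover all but 4, so r3c9=4.
Step 26. [r8c8∈{1}] r8c8 has the single candidate 1, so r8c8=1.
Step 27. [r5c1∈{2}] r5c1's peers cover all but 2 ⇒ r5c1=2.
Step 28. [r3c8∈{2}] r3c8's peers cover all but 2. So r3c8=2.
Step 29. [r7c2∈{5}] nothing but 5 survives at r7c2 ⇒ r7c2=5.
Step 30. [r5c9∈{7}] r5c9 has the single candidate 7. So r5c9=7.
Step 31. [r3c2∈{9}] nothing but 9 survives at r3c2. So r3c2=9.
Step 32. [r5c6∈{5}] r5c6 has the single candidate 5, so r5c6=5.
Step 33. [r6c7∈{9}] nothing but 9 survives at r6c7. So r6c7=9.
Step 34. [r2c1∈{6}] only 6 remains possible at r2c1. So r2c1=6.
Step 35. [r8c5∈{3}] r8c5 has the single candidate 3, so r8c5=3.
Step 36. [r5c7∈{6}] only 6 remains possible at r5c7, so r5c7=6.
Step 37. [r7c4∈{7}] r7c4 has the single candidate 7 ⇒ r7c4=7.
Step 38. [r2c8∈{5}] r2c8 is down to just 5, so r2c8=5.
Step 39. [r2c2∈{1}] r2c2 is down to just 1. So r2c2=1.
Step 40. [r7c7∈{8}] r7c7 has the single candidate 8. So r7c7=8.
Step 41. [r9c3∈{6}] only 6 remains possible at r9c3, so r9c3=6.
Step 42. [r9c2∈{4}] r9c2 has the single candidate 4. So r9c2=4.
Step 43. [r4c4∈{9}] only 9 remains possible at r4c4 ⇒ r4c4=9.

Answer: 7 3 4 5 9 2 1 6 8 / 6 1 2 4 8 3 7 5 9 / 5 9 8 1 7 6 3 2 4 / 4 7 1 9 6 8 5 3 2 / 2 8 9 3 1 5 6 4 7 / 3 6 5 2 4 7 9 8 1 / 1 5 3 7 2 4 8 9 6 / 8 2 7 6 3 9 4 1 5 / 9 4 6 8 5 1 2 7 3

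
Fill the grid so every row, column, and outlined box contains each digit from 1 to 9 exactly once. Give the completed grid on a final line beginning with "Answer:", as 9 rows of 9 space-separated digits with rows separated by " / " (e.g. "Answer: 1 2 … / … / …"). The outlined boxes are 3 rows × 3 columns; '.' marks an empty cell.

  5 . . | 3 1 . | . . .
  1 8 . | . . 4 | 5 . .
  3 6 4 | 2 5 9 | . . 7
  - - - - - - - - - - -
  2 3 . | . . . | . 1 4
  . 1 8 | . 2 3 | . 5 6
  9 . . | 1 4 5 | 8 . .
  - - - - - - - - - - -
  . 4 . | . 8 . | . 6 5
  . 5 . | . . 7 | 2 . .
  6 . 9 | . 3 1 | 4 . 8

Step 1. [r6c2∈{7}] only 7 remains possible at r6c2. So r6c2=7.
Step 2. [r7c7∈{1,3,7,9}] r7c7 is the only open cell in col 7 admitting 3 ⇒ r7c7=3.
Step 3. [r8c8∈{9}] only 9 remains possible at r8c8 ⇒ r8c8=9.
Step 4. [r4c5∈{6,7,9}] col 5 places 9 nowhere but r4c5. So r4c5=9.
Step 5. [r2c9∈{2,3,9}] 9 has one home in row 2: r2c9 ⇒ r2c9=9.
Step 6. [r1c9∈{2}] r1c9 is down to just 2, so r1c9=2.
Step 7. [r5c4∈{7}] r5c4's peers cover all but 7. So r5c4=7.
Step 8. [r2c4∈{6}] r2c4's peers cover all but 6, so r2c4=6.
Step 9. [r7c3∈{1,2,7}] row 7 places 1 nowhere but r7c3, so r7c3=1.
Step 10. [r1c6∈{8}] nothing but 8 survives at r1c6. So r1c6=8.
Step 11. [r1c3∈{7}] nothing but 7 survives at r1c3. So r1c3=7.
Step 12. [r6c9∈{3}] r6c9 is down to just 3, so r6c9=3.
Step 13. [r4c6∈{6}] nothing but 6 survives at r4c6, so r4c6=6.
Step 14. [r3c7∈{1}] r3c7's peers cover all but 1 ⇒ r3c7=1.
Step 15. [r8c1∈{8}] nothing but 8 survives at r8c1, so r8c1=8.
Step 16. [r4c4∈{8}] r4c4 is down to just 8 ⇒ r4c4=8.
Step 17. [r3c8∈{8}] r3c8 has the single candidate 8. So r3c8=8.
Step 18. [r1c2∈{9}] only 9 remains possible at r1c2. So r1c2=9.
Step 19. [r5c1∈{4}] r5c1 has the single candidate 4. So r5c1=4.
Step 20. [r9c8∈{7}] nothing but 7 survives at r9c8. So r9c8=7.
Step 21. [r7c6∈{2}] r7c6 is down to just 2, so r7c6=2.
Step 22. [r7c1∈{7}] r7c1's peers cover all but 7, so r7c1=7.
Step 23. [r2c3∈{2}] nothing but 2 survives at r2c3. So r2c3=2.
Step 24. [r2c5∈{7}] only 7 remains possible at r2c5. So r2c5=7.
Step 25. [r8c3∈{3}] nothing but 3 survives at r8c3, so r8c3=3.
Step 26. [r9c4∈{5}] only 5 remains possible at r9c4 ⇒ r9c4=5.
Step 27. [r4c7∈{7}] r4c7 is down to just 7. So r4c7=7.
Step 28. [r8c5∈{6}] only 6 remains possible at r8c5 ⇒ r8c5=6.
Step 29. [r4c3∈{5}] only 5 remains possible at r4c3 ⇒ r4c3=5.
Step 30. [r1c7∈{6}] nothing but 6 survives at r1c7, so r1c7=6.
Step 31. [r6c3∈{6}] r6c3 is down to just 6 ⇒ r6c3=6.
Step 32. [r1c8∈{4}] r1c8 has the single candidate 4, so r1c8=4.
Step 33. [r9c2∈{2}] r9c2 has the single candidate 2, so r9c2=2.
Step 34. [r5c7∈{9}] nothing but 9 survives at r5c7, so r5c7=9.
Step 35. [r7c4∈{9}] r7c4's peers cover all but 9, so r7c4=9.
Step 36. [r2c8∈{3}] nothing but 3 survives at r2c8, so r2c8=3.
Step 37. [r8c4∈{4}] only 4 remains possible at r8c4. So r8c4=4.
Step 38. [r8c9∈{1}] only 1 remains possible at r8c9, so r8c9=1.
Step 39. [r6c8∈{2}] only 2 remains possible at r6c8 ⇒ r6c8=2.

Answer: 5 9 7 3 1 8 6 4 2 / 1 8 2 6 7 4 5 3 9 / 3 6 4 2 5 9 1 8 7 / 2 3 5 8 9 6 7 1 4 / 4 1 8 7 2 3 9 5 6 / 9 7 6 1 4 5 8 2 3 / 7 4 1 9 8 2 3 6 5 / 8 5 3 4 6 7 2 9 1 / 6 2 9 5 3 1 4 7 8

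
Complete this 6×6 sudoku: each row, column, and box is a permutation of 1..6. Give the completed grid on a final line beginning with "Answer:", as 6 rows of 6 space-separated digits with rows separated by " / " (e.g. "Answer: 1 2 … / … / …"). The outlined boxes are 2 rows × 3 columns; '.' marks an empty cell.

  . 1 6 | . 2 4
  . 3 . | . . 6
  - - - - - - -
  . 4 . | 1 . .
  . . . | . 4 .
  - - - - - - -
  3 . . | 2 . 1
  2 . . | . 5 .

Step 1. [r3c5∈{3,6}] in col 5, 3 fits only at r3c5. So r3c5=3.
Step 2. [r1c1∈{5}] nothing but 5 survives at r1c1, so r1c1=5.
Step 3. [r4c2∈{2,5,6}] r4c2 is the only open cell in col 2 admitting 2. So r4c2=2.
Step 4. [r4c6∈{5}] only 5 remains possible at r4c6. So r4c6=5.
Step 5. [r5c3∈{4,5}] row 5 places 4 nowhere but r5c3 ⇒ r5c3=4.
Step 6. [r6c4∈{3,4,6}] in row 6, 4 fits only at r6c4. So r6c4=4.
Step 7. [r4c1∈{1,6}] r4c1 is the only open cell in col 1 admitting 1. So r4c1=1.
Step 8. [r6c2∈{6}] r6c2's peers cover all but 6, so r6c2=6.
Step 9. [r2c1∈{4}] nothing but 4 survives at r2c1, so r2c1=4.
Step 10. [r3c6∈{2}] only 2 remains possible at r3c6 ⇒ r3c6=2.
Step 11. [r2c3∈{2}] r2c3's peers cover all but 2 ⇒ r2c3=2.
Step 12. [r4c4∈{6}] nothing but 6 survives at r4c4. So r4c4=6.
Step 13. [r5c5∈{6}] r5c5's peers cover all but 6, so r5c5=6.
Step 14. [r1c4∈{3}] only 3 remains possible at r1c4 ⇒ r1c4=3.
Step 15. [r3c1∈{6}] only 6 remains possible at r3c1, so r3c1=6.
Step 16. [r6c6∈{3}] r6c6's peers cover all but 3. So r6c6=3.
Step 17. [r3c3∈{5}] r3c3's peers cover all but 5 ⇒ r3c3=5.
Step 18. [r5c2∈{5}] nothing but 5 survives at r5c2, so r5c2=5.
Step 19. [r4c3∈{3}] nothing but 3 survives at r4c3, so r4c3=3.
Step 20. [r6c3∈{1}] nothing but 1 survives at r6c3 ⇒ r6c3=1.
Step 21. [r2c4∈{5}] r2c4 is down to just 5 ⇒ r2c4=5.
Step 22. [r2c5∈{1}] only 1 remains possible at r2c5 ⇒ r2c5=1.

Answer: 5 1 6 3 2 4 / 4 3 2 5 1 6 / 6 4 5 1 3 2 / 1 2 3 6 4 5 / 3 5 4 2 6 1 / 2 6 1 4 5 3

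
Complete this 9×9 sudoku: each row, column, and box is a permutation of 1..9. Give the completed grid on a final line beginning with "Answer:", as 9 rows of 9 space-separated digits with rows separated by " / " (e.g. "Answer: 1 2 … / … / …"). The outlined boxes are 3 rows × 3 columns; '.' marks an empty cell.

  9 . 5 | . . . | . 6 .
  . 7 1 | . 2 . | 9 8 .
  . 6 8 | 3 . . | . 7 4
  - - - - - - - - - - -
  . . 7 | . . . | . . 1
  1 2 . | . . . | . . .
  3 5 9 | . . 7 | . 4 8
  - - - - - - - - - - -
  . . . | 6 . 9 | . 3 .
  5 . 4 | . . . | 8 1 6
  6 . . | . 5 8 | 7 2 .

Step 1. [r9c4∈{1,4}] 4 has one home in row 9: r9c4, so r9c4=4.
Step 2. [r1c2∈{3,4}] in box 1, 3 fits only at r1c2. So r1c2=3.
Step 3. [r7c5∈{1,7}] box 8 places 1 nowhere but r7c5 ⇒ r7c5=1.
Step 4. [r2c4∈{5}] r2c4's peers cover all but 5, so r2c4=5.
Step 5. [r6c5∈{6}] r6c5 has the single candidate 6 ⇒ r6c5=6.
Step 6. [r3c7∈{1,2,5}] in row 3, 5 fits only at r3c7, so r3c7=5.
Step 7. [r4c2∈{4,8}] 4 has one home in col 2: r4c2, so r4c2=4.
Step 8. [r1c7∈{1,2}] in col 7, 1 fits only at r1c7, so r1c7=1.
Step 9. [r1c6∈{4}] r1c6 has the single candidate 4 ⇒ r1c6=4.
Step 10. [r5c9∈{3,5,7,9}] across row 5, 7 lands solely at r5c9, so r5c9=7.
Step 11. [r4c1∈{8}] nothing but 8 survives at r4c1. So r4c1=8.
Step 12. [r4c7∈{2,3,6}] in row 4, 6 fits only at r4c7, so r4c7=6.
Step 13. [r5c5∈{3,4,8,9}] 4 has one home in row 5: r5c5 ⇒ r5c5=4.
Step 14. [r1c5∈{7,8}] 8 has one home in col 5: r1c5 ⇒ r1c5=8.
Step 15. [r8c5∈{3,7}] r8c5 is the only open cell in col 5 admitting 7, so r8c5=7.
Step 16. [r8c6∈{2,3}] across row 8, 3 lands solely at r8c6. So r8c6=3.
Step 17. [r4c6∈{2,5}] col 6 places 2 nowhere but r4c6 ⇒ r4c6=2.
Step 18. [r4c4∈{9}] r4c4 is down to just 9, so r4c4=9.
Step 19. [r9c2∈{1,9}] row 9 places 1 nowhere but r9c2. So r9c2=1.
Step 20. [r5c8∈{5,9}] 9 has one home in row 5: r5c8. So r5c8=9.
Step 21. [r3c1∈{2}] only 2 remains possible at r3c1. So r3c1=2.
Step 22. [r5c7∈{3}] only 3 remains possible at r5c7, so r5c7=3.
Step 23. [r9c3∈{3}] r9c3's peers cover all but 3 ⇒ r9c3=3.
Step 24. [r9c9∈{9}] nothing but 9 survives at r9c9 ⇒ r9c9=9.
Step 25. [r8c4∈{2}] r8c4 has the single candidate 2 ⇒ r8c4=2.
Step 26. [r8c2∈{9}] nothing but 9 survives at r8c2. So r8c2=9.
Step 27. [r6c7∈{2}] nothing but 2 survives at r6c7. So r6c7=2.
Step 28. [r6c4∈{1}] nothing but 1 survives at r6c4, so r6c4=1.
Step 29. [r1c4∈{7}] nothing but 7 survives at r1c4. So r1c4=7.
Step 30. [r2c6∈{6}] only 6 remains possible at r2c6 ⇒ r2c6=6.
Step 31. [r5c6∈{5}] nothing but 5 survives at r5c6 ⇒ r5c6=5.
Step 32. [r7c7∈{4}] r7c7 is down to just 4, so r7c7=4.
Step 33. [r1c9∈{2}] r1c9's peers cover all but 2. So r1c9=2.
Step 34. [r7c3∈{2}] only 2 remains possible at r7c3, so r7c3=2.
Step 35. [r4c8∈{5}] r4c8 has the single candidate 5, so r4c8=5.
Step 36. [r7c9∈{5}] r7c9 has the single candidate 5. So r7c9=5.
Step 37. [r3c5∈{9}] r3c5 is down to just 9 ⇒ r3c5=9.
Step 38. [r5c4∈{8}] only 8 remains possible at r5c4. So r5c4=8.
Step 39. [r5c3∈{6}] r5c3 is down to just 6, so r5c3=6.
Step 40. [r3c6∈{1}] r3c6 is down to just 1. So r3c6=1.
Step 41. [r4c5∈{3}] nothing but 3 survives at r4c5. So r4c5=3.
Step 42. [r2c9∈{3}] r2c9's peers cover all but 3, so r2c9=3.
Step 43. [r7c1∈{7}] nothing but 7 survives at r7c1 ⇒ r7c1=7.
Step 44. [r7c2∈{8}] r7c2's peers cover all but 8, so r7c2=8.
Step 45. [r2c1∈{4}] r2c1 has the single candidate 4 ⇒ r2c1=4.

Answer: 9 3 5 7 8 4 1 6 2 / 4 7 1 5 2 6 9 8 3 / 2 6 8 3 9 1 5 7 4 / 8 4 7 9 3 2 6 5 1 / 1 2 6 8 4 5 3 9 7 / 3 5 9 1 6 7 2 4 8 / 7 8 2 6 1 9 4 3 5 / 5 9 4 2 7 3 8 1 6 / 6 1 3 4 5 8 7 2 9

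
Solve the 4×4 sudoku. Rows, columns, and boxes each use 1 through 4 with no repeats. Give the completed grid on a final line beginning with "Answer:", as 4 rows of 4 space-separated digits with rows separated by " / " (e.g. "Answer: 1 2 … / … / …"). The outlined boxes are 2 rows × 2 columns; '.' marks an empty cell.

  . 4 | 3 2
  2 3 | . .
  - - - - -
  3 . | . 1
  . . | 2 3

Step 1. [r4c1∈{1,4}] 4 has one home in row 4: r4c1. So r4c1=4.
Step 2. [r2c3∈{1,4}] 1 has one home in row 2: r2c3. So r2c3=1.
Step 3. [r3c2∈{2}] r3c2 has the single candidate 2. So r3c2=2.
Step 4. [r1c1∈{1}] r1c1 is down to just 1, so r1c1=1.
Step 5. [r2c4∈{4}] only 4 remains possible at r2c4, so r2c4=4.
Step 6. [r3c3∈{4}] nothing but 4 survives at r3c3 ⇒ r3c3=4.
Step 7. [r4c2∈{1}] r4c2 is down to just 1. So r4c2=1.

Answer: 1 4 3 2 / 2 3 1 4 / 3 2 4 1 / 4 1 2 3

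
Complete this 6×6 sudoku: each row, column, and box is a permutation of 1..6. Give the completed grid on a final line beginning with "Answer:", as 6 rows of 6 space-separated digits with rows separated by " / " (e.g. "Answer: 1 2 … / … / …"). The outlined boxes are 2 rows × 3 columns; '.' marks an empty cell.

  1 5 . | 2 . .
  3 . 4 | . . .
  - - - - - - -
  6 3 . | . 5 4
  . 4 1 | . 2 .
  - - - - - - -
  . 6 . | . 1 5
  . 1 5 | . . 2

Step 1. [r2c5∈{6}] nothing but 6 survives at r2c5. So r2c5=6.
Step 2. [r6c1∈{4}] r6c1 is down to just 4 ⇒ r6c1=4.
Step 3. [r6c5∈{3}] nothing but 3 survives at r6c5, so r6c5=3.
Step 4. [r4c6∈{3,6}] across col 6, 6 lands solely at r4c6 ⇒ r4c6=6.
Step 5. [r5c1∈{2}] r5c1 has the single candidate 2 ⇒ r5c1=2.
Step 6. [r2c4∈{1,5}] r2c4 is the only open cell in row 2 admitting 5 ⇒ r2c4=5.
Step 7. [r3c3∈{2}] r3c3 is down to just 2, so r3c3=2.
Step 8. [r2c6∈{1}] nothing but 1 survives at r2c6 ⇒ r2c6=1.
Step 9. [r4c1∈{5}] r4c1's peers cover all but 5, so r4c1=5.
Step 10. [r6c4∈{6}] r6c4 has the single candidate 6. So r6c4=6.
Step 11. [r3c4∈{1}] r3c4 has the single candidate 1. So r3c4=1.
Step 12. [r5c3∈{3}] r5c3 is down to just 3, so r5c3=3.
Step 13. [r4c4∈{3}] r4c4 is down to just 3 ⇒ r4c4=3.
Step 14. [r1c6∈{3}] only 3 remains possible at r1c6, so r1c6=3.
Step 15. [r5c4∈{4}] r5c4 has the single candidate 4 ⇒ r5c4=4.
Step 16. [r1c3∈{6}] r1c3 has the single candidate 6. So r1c3=6.
Step 17. [r2c2∈{2}] r2c2 has the single candidate 2. So r2c2=2.
Step 18. [r1c5∈{4}] r1c5's peers cover all but 4, so r1c5=4.

Answer: 1 5 6 2 4 3 / 3 2 4 5 6 1 / 6 3 2 1 5 4 / 5 4 1 3 2 6 / 2 6 3 4 1 5 / 4 1 5 6 3 2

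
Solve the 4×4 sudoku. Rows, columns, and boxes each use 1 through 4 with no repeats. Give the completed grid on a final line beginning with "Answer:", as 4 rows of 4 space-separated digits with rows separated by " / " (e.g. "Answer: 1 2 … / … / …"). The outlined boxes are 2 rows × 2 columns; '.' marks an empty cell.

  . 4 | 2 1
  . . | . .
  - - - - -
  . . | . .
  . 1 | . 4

Step 1. [r4c1∈{2,3}] r4c1 is the only open cell in row 4 admitting 2. So r4c1=2.
Step 2. [r3c2∈{3}] only 3 remains possible at r3c2 ⇒ r3c2=3.
Step 3. [r2c4∈{3}] r2c4's peers cover all but 3, so r2c4=3.
Step 4. [r2c3∈{4}] r2c3 has the single candidate 4. So r2c3=4.
Step 5. [r3c4∈{2}] r3c4's peers cover all but 2, so r3c4=2.
Step 6. [r4c3∈{3}] r4c3's peers cover all but 3 ⇒ r4c3=3.
Step 7. [r3c3∈{1}] r3c3 is down to just 1 ⇒ r3c3=1.
Step 8. [r2c1∈{1}] only 1 remains possible at r2c1, so r2c1=1.
Step 9. [r1c1∈{3}] nothing but 3 survives at r1c1 ⇒ r1c1=3.
Step 10. [r2c2∈{2}] nothing but 2 survives at r2c2, so r2c2=2.
Step 11. [r3c1∈{4}] only 4 remains possible at r3c1, so r3c1=4.

Answer: 3 4 2 1 / 1 2 4 3 / 4 3 1 2 / 2 1 3 4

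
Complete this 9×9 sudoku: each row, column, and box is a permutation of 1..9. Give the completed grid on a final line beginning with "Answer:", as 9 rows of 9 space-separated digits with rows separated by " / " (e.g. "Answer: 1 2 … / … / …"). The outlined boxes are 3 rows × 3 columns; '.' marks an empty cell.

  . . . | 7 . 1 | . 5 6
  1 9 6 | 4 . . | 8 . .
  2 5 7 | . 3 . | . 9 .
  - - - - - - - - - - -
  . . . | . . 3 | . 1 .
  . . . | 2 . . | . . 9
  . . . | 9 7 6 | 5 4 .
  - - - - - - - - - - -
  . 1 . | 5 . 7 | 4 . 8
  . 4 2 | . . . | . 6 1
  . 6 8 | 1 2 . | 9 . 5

Step 1. [r4c4∈{8}] nothing but 8 survives at r4c4, so r4c4=8.
Step 2. [r8c1∈{3,5,7,9}] 5 has one home in row 8: r8c1 ⇒ r8c1=5.
Step 3. [r5c8∈{3,7,8}] across col 8, 8 lands solely at r5c8 ⇒ r5c8=8.
Step 4. [r8c7∈{3,7}] across row 8, 7 lands solely at r8c7, so r8c7=7.
Step 5. [r1c7∈{2,3}] row 1 places 2 nowhere but r1c7 ⇒ r1c7=2.
Step 6. [r5c7∈{3,6}] across col 7, 3 lands solely at r5c7, so r5c7=3.
Step 7. [r4c9∈{2,7}] across box 6, 7 lands solely at r4c9. So r4c9=7.
Step 8. [r1c5∈{8,9}] r1c5 is the only open cell in row 1 admitting 9 ⇒ r1c5=9.
Step 9. [r2c5∈{5}] only 5 remains possible at r2c5 ⇒ r2c5=5.
Step 10. [r4c5∈{4}] r4c5 has the single candidate 4. So r4c5=4.
Step 11. [r9c8∈{3}] r9c8's peers cover all but 3 ⇒ r9c8=3.
Step 12. [r5c1∈{4,6,7}] 6 has one home in row 5: r5c1. So r5c1=6.
Step 13. [r1c1∈{3,4,8}] r1c1 is the only open cell in col 1 admitting 4 ⇒ r1c1=4.
Step 14. [r1c3∈{3}] r1c3's peers cover all but 3 ⇒ r1c3=3.
Step 15. [r6c2∈{2,3,8}] across col 2, 3 lands solely at r6c2, so r6c2=3.
Step 16. [r4c3∈{5,9}] row 4 places 5 nowhere but r4c3 ⇒ r4c3=5.
Step 17. [r4c1∈{9}] r4c1's peers cover all but 9 ⇒ r4c1=9.
Step 18. [r5c3∈{1,4}] row 5 places 4 nowhere but r5c3, so r5c3=4.
Step 19. [r8c6∈{8,9}] across row 8, 9 lands solely at r8c6. So r8c6=9.
Step 20. [r6c1∈{8}] r6c1 is down to just 8 ⇒ r6c1=8.
Step 21. [r1c2∈{8}] r1c2 is down to just 8, so r1c2=8.
Step 22. [r4c7∈{6}] r4c7's peers cover all but 6. So r4c7=6.
Step 23. [r7c5∈{6}] only 6 remains possible at r7c5, so r7c5=6.
Step 24. [r5c2∈{7}] nothing but 7 survives at r5c2. So r5c2=7.
Step 25. [r5c6∈{5}] nothing but 5 survives at r5c6, so r5c6=5.
Step 26. [r4c2∈{2}] r4c2's peers cover all but 2. So r4c2=2.
Step 27. [r9c6∈{4}] r9c6's peers cover all but 4. So r9c6=4.
Step 28. [r9c1∈{7}] r9c1 is down to just 7, so r9c1=7.
Step 29. [r6c9∈{2}] r6c9's peers cover all but 2 ⇒ r6c9=2.
Step 30. [r3c9∈{4}] r3c9 is down to just 4, so r3c9=4.
Step 31. [r3c4∈{6}] r3c4 has the single candidate 6, so r3c4=6.
Step 32. [r3c7∈{1}] r3c7 is down to just 1, so r3c7=1.
Step 33. [r5c5∈{1}] nothing but 1 survives at r5c5, so r5c5=1.
Step 34. [r8c5∈{8}] only 8 remains possible at r8c5. So r8c5=8.
Step 35. [r2c9∈{3}] r2c9 is down to just 3 ⇒ r2c9=3.
Step 36. [r2c6∈{2}] only 2 remains possible at r2c6 ⇒ r2c6=2.
Step 37. [r7c3∈{9}] r7c3 has the single candidate 9. So r7c3=9.
Step 38. [r8c4∈{3}] nothing but 3 survives at r8c4 ⇒ r8c4=3.
Step 39. [r2c8∈{7}] r2c8 is down to just 7 ⇒ r2c8=7.
Step 40. [r3c6∈{8}] r3c6 has the single candidate 8 ⇒ r3c6=8.
Step 41. [r7c1∈{3}] r7c1's peers cover all but 3. So r7c1=3.
Step 42. [r6c3∈{1}] r6c3 is down to just 1, so r6c3=1.
Step 43. [r7c8∈{2}] r7c8 is down to just 2 ⇒ r7c8=2.

Answer: 4 8 3 7 9 1 2 5 6 / 1 9 6 4 5 2 8 7 3 / 2 5 7 6 3 8 1 9 4 / 9 2 5 8 4 3 6 1 7 / 6 7 4 2 1 5 3 8 9 / 8 3 1 9 7 6 5 4 2 / 3 1 9 5 6 7 4 2 8 / 5 4 2 3 8 9 7 6 1 / 7 6 8 1 2 4 9 3 5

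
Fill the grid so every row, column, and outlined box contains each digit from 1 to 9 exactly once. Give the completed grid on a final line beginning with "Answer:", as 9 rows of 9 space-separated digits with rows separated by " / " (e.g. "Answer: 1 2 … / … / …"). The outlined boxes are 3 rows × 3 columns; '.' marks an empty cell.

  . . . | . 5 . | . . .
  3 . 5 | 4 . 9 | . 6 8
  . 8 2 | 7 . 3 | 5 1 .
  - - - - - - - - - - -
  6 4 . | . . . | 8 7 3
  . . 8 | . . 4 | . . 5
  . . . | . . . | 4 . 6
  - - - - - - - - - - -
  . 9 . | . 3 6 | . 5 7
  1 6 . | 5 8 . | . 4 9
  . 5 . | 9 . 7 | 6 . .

Step 1. [r8c6∈{2}] nothing but 2 survives at r8c6 ⇒ r8c6=2.
Step 2. [r5c7∈{1,2,9}] r5c7 is the only open cell in box 6 admitting 1 ⇒ r5c7=1.
Step 3. [r1c7∈{2,3,7,9}] in col 7, 9 fits only at r1c7 ⇒ r1c7=9.
Step 4. [r7c4∈{1}] r7c4 has the single candidate 1. So r7c4=1.
Step 5. [r4c4∈{2}] r4c4's peers cover all but 2 ⇒ r4c4=2.
Step 6. [r1c3∈{1,4,6,7}] in col 3, 6 fits only at r1c3 ⇒ r1c3=6.
Step 7. [r7c7∈{2}] nothing but 2 survives at r7c7 ⇒ r7c7=2.
Step 8. [r9c1∈{2,4,8}] row 9 places 2 nowhere but r9c1 ⇒ r9c1=2.
Step 9. [r3c1∈{4,9}] r3c1 is the only open cell in row 3 admitting 9, so r3c1=9.
Step 10. [r5c1∈{7}] only 7 remains possible at r5c1. So r5c1=7.
Step 11. [r1c9∈{2,4}] col 9 places 2 nowhere but r1c9. So r1c9=2.
Step 12. [r7c3∈{4}] only 4 remains possible at r7c3 ⇒ r7c3=4.
Step 13. [r9c3∈{3}] nothing but 3 survives at r9c3. So r9c3=3.
Step 14. [r1c2∈{1,7}] in row 1, 7 fits only at r1c2, so r1c2=7.
Step 15. [r1c6∈{1,8}] in row 1, 1 fits only at r1c6 ⇒ r1c6=1.
Step 16. [r5c4∈{3,6}] across col 4, 6 lands solely at r5c4. So r5c4=6.
Step 17. [r5c5∈{9}] r5c5 has the single candidate 9 ⇒ r5c5=9.
Step 18. [r5c2∈{2,3}] row 5 places 3 nowhere but r5c2 ⇒ r5c2=3.
Step 19. [r6c2∈{1,2}] 2 has one home in col 2: r6c2. So r6c2=2.
Step 20. [r6c6∈{5,8}] across col 6, 8 lands solely at r6c6, so r6c6=8.
Step 21. [r4c5∈{1}] r4c5 has the single candidate 1, so r4c5=1.
Step 22. [r6c3∈{1,9}] across row 6, 1 lands solely at r6c3, so r6c3=1.
Step 23. [r4c3∈{9}] r4c3's peers cover all but 9, so r4c3=9.
Step 24. [r1c8∈{3}] r1c8 has the single candidate 3. So r1c8=3.
Step 25. [r3c9∈{4}] r3c9's peers cover all but 4, so r3c9=4.
Step 26. [r9c5∈{4}] r9c5 has the single candidate 4, so r9c5=4.
Step 27. [r1c1∈{4}] r1c1's peers cover all but 4 ⇒ r1c1=4.
Step 28. [r3c5∈{6}] r3c5 has the single candidate 6. So r3c5=6.
Step 29. [r2c2∈{1}] r2c2 is down to just 1. So r2c2=1.
Step 30. [r9c8∈{8}] r9c8 has the single candidate 8. So r9c8=8.
Step 31. [r2c7∈{7}] r2c7 has the single candidate 7, so r2c7=7.
Step 32. [r7c1∈{8}] r7c1 has the single candidate 8 ⇒ r7c1=8.
Step 33. [r6c4∈{3}] r6c4's peers cover all but 3, so r6c4=3.
Step 34. [r9c9∈{1}] nothing but 1 survives at r9c9, so r9c9=1.
Step 35. [r8c3∈{7}] r8c3 is down to just 7. So r8c3=7.
Step 36. [r5c8∈{2}] only 2 remains possible at r5c8 ⇒ r5c8=2.
Step 37. [r8c7∈{3}] r8c7's peers cover all but 3 ⇒ r8c7=3.
Step 38. [r6c5∈{7}] r6c5 has the single candidate 7 ⇒ r6c5=7.
Step 39. [r1c4∈{8}] r1c4 has the single candidate 8. So r1c4=8.
Step 40. [r2c5∈{2}] only 2 remains possible at r2c5. So r2c5=2.
Step 41. [r6c8∈{9}] r6c8 is down to just 9, so r6c8=9.
Step 42. [r6c1∈{5}] only 5 remains possible at r6c1. So r6c1=5.
Step 43. [r4c6∈{5}] only 5 remains possible at r4c6, so r4c6=5.

Answer: 4 7 6 8 5 1 9 3 2 / 3 1 5 4 2 9 7 6 8 / 9 8 2 7 6 3 5 1 4 / 6 4 9 2 1 5 8 7 3 / 7 3 8 6 9 4 1 2 5 / 5 2 1 3 7 8 4 9 6 / 8 9 4 1 3 6 2 5 7 / 1 6 7 5 8 2 3 4 9 / 2 5 3 9 4 7 6 8 1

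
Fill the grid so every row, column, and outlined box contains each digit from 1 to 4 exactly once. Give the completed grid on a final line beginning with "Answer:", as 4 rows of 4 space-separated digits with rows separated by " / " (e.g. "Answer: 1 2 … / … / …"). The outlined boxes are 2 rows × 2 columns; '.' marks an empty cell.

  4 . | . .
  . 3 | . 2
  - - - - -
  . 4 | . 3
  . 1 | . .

Step 1. [r3c3∈{1,2}] across row 3, 1 lands solely at r3c3 ⇒ r3c3=1.
Step 2. [r4c3∈{2,4}] col 3 places 2 nowhere but r4c3. So r4c3=2.
Step 3. [r1c3∈{3}] only 3 remains possible at r1c3 ⇒ r1c3=3.
Step 4. [r2c1∈{1}] nothing but 1 survives at r2c1. So r2c1=1.
Step 5. [r4c1∈{3}] r4c1 is down to just 3. So r4c1=3.
Step 6. [r3c1∈{2}] r3c1 has the single candidate 2, so r3c1=2.
Step 7. [r4c4∈{4}] nothing but 4 survives at r4c4. So r4c4=4.
Step 8. [r1c4∈{1}] r1c4 has the single candidate 1. So r1c4=1.
Step 9. [r1c2∈{2}] r1c2 has the single candidate 2 ⇒ r1c2=2.
Step 10. [r2c3∈{4}] r2c3's peers cover all but 4. So r2c3=4.

Answer: 4 2 3 1 / 1 3 4 2 / 2 4 1 3 / 3 1 2 4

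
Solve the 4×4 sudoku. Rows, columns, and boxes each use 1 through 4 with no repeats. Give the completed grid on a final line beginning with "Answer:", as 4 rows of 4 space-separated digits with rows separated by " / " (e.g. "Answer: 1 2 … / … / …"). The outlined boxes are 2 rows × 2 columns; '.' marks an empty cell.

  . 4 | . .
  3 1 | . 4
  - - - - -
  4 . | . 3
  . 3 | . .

Step 1. [r3c3∈{1,2}] r3c3 is the only open cell in row 3 admitting 1 ⇒ r3c3=1.
Step 2. [r4c4∈{2}] r4c4 has the single candidate 2 ⇒ r4c4=2.
Step 3. [r1c3∈{2,3}] across row 1, 3 lands solely at r1c3, so r1c3=3.
Step 4. [r1c1∈{2}] only 2 remains possible at r1c1. So r1c1=2.
Step 5. [r4c1∈{1}] r4c1 is down to just 1. So r4c1=1.
Step 6. [r3c2∈{2}] only 2 remains possible at r3c2, so r3c2=2.
Step 7. [r1c4∈{1}] r1c4 is down to just 1 ⇒ r1c4=1.
Step 8. [r2c3∈{2}] r2c3 is down to just 2, so r2c3=2.
Step 9. [r4c3∈{4}] nothing but 4 survives at r4c3 ⇒ r4c3=4.

Answer: 2 4 3 1 / 3 1 2 4 / 4 2 1 3 / 1 3 4 2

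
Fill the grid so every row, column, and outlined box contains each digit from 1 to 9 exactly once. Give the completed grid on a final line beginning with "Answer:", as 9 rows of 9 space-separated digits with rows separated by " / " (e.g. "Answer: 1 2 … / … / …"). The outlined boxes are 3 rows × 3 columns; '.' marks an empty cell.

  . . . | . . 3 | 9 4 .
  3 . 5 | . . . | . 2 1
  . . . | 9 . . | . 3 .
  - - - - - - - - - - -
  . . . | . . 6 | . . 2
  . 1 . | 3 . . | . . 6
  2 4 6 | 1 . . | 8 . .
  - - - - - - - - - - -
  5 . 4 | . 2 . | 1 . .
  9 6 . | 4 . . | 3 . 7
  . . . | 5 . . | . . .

Step 1. [r4c2∈{3,5,7,8,9}] across col 2, 5 lands solely at r4c2, so r4c2=5.
Step 2. [r9c5∈{1,3,6,7,8,9}] in col 5, 3 fits only at r9c5, so r9c5=3.
Step 3. [r3c1∈{1,4,6,7,8}] 4 has one home in col 1: r3c1 ⇒ r3c1=4.
Step 4. [r8c3∈{1,2,8}] row 8 places 2 nowhere but r8c3. So r8c3=2.
Step 5. [r5c6∈{2,4,5,7,8,9}] row 5 places 2 nowhere but r5c6, so r5c6=2.
Step 6. [r1c1∈{1,6,7,8}] in col 1, 6 fits only at r1c1 ⇒ r1c1=6.
Step 7. [r7c4∈{6,7,8}] across box 8, 6 lands solely at r7c4 ⇒ r7c4=6.
Step 8. [r9c1∈{1,7,8}] col 1 places 1 nowhere but r9c1, so r9c1=1.
Step 9. [r8c8∈{5,8}] in row 8, 5 fits only at r8c8, so r8c8=5.
Step 10. [r3c2∈{2,7,8}] row 3 places 2 nowhere but r3c2, so r3c2=2.
Step 11. [r9c8∈{6,8,9}] 6 has one home in col 8: r9c8. So r9c8=6.
Step 12. [r7c8∈{8,9}] r7c8 is the only open cell in col 8 admitting 8. So r7c8=8.
Step 13. [r2c6∈{4,7,8}] r2c6 is the only open cell in col 6 admitting 4 ⇒ r2c6=4.
Step 14. [r4c3∈{3,7,8,9}] in row 4, 3 fits only at r4c3, so r4c3=3.
Step 15. [r5c3∈{7,8,9}] 9 has one home in col 3: r5c3 ⇒ r5c3=9.
Step 16. [r5c8∈{7}] r5c8's peers cover all but 7, so r5c8=7.
Step 17. [r6c8∈{9}] r6c8 is down to just 9 ⇒ r6c8=9.
Step 18. [r4c1∈{7,8}] in col 1, 7 fits only at r4c1. So r4c1=7.
Step 19. [r4c4∈{8}] only 8 remains possible at r4c4. So r4c4=8.
Step 20. [r2c4∈{7}] nothing but 7 survives at r2c4 ⇒ r2c4=7.
Step 21. [r3c7∈{5,6,7}] in col 7, 7 fits only at r3c7, so r3c7=7.
Step 22. [r3c5∈{1,5,6,8}] row 3 places 6 nowhere but r3c5. So r3c5=6.
Step 23. [r2c5∈{8}] r2c5's peers cover all but 8, so r2c5=8.
Step 24. [r4c7∈{4}] r4c7 has the single candidate 4 ⇒ r4c7=4.
Step 25. [r8c5∈{1}] r8c5 is down to just 1, so r8c5=1.
Step 26. [r1c5∈{5}] r1c5 is down to just 5. So r1c5=5.
Step 27. [r1c3∈{1,7,8}] in row 1, 1 fits only at r1c3 ⇒ r1c3=1.
Step 28. [r9c3∈{7,8}] across col 3, 7 lands solely at r9c3. So r9c3=7.
Step 29. [r6c6∈{5,7}] r6c6 is the only open cell in col 6 admitting 5. So r6c6=5.
Step 30. [r3c3∈{8}] r3c3 is down to just 8 ⇒ r3c3=8.
Step 31. [r7c9∈{9}] only 9 remains possible at r7c9. So r7c9=9.
Step 32. [r9c6∈{8,9}] across row 9, 9 lands solely at r9c6 ⇒ r9c6=9.
Step 33. [r7c2∈{3}] nothing but 3 survives at r7c2 ⇒ r7c2=3.
Step 34. [r5c1∈{8}] r5c1 is down to just 8, so r5c1=8.
Step 35. [r3c9∈{5}] nothing but 5 survives at r3c9. So r3c9=5.
Step 36. [r9c2∈{8}] nothing but 8 survives at r9c2 ⇒ r9c2=8.
Step 37. [r6c9∈{3}] only 3 remains possible at r6c9, so r6c9=3.
Step 38. [r5c5∈{4}] r5c5 has the single candidate 4. So r5c5=4.
Step 39. [r2c7∈{6}] nothing but 6 survives at r2c7. So r2c7=6.
Step 40. [r4c5∈{9}] r4c5 is down to just 9, so r4c5=9.
Step 41. [r1c4∈{2}] nothing but 2 survives at r1c4, so r1c4=2.
Step 42. [r7c6∈{7}] nothing but 7 survives at r7c6, so r7c6=7.
Step 43. [r4c8∈{1}] r4c8 has the single candidate 1. So r4c8=1.
Step 44. [r6c5∈{7}] nothing but 7 survives at r6c5, so r6c5=7.
Step 45. [r3c6∈{1}] r3c6 is down to just 1, so r3c6=1.
Step 46. [r9c9∈{4}] r9c9 has the single candidate 4, so r9c9=4.
Step 47. [r1c9∈{8}] r1c9's peers cover all but 8. So r1c9=8.
Step 48. [r8c6∈{8}] only 8 remains possible at r8c6 ⇒ r8c6=8.
Step 49. [r1c2∈{7}] r1c2 is down to just 7, so r1c2=7.
Step 50. [r2c2∈{9}] nothing but 9 survives at r2c2. So r2c2=9.
Step 51. [r9c7∈{2}] r9c7's peers cover all but 2, so r9c7=2.
Step 52. [r5c7∈{5}] nothing but 5 survives at r5c7. So r5c7=5.

Answer: 6 7 1 2 5 3 9 4 8 / 3 9 5 7 8 4 6 2 1 / 4 2 8 9 6 1 7 3 5 / 7 5 3 8 9 6 4 1 2 / 8 1 9 3 4 2 5 7 6 / 2 4 6 1 7 5 8 9 3 / 5 3 4 6 2 7 1 8 9 / 9 6 2 4 1 8 3 5 7 / 1 8 7 5 3 9 2 6 4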